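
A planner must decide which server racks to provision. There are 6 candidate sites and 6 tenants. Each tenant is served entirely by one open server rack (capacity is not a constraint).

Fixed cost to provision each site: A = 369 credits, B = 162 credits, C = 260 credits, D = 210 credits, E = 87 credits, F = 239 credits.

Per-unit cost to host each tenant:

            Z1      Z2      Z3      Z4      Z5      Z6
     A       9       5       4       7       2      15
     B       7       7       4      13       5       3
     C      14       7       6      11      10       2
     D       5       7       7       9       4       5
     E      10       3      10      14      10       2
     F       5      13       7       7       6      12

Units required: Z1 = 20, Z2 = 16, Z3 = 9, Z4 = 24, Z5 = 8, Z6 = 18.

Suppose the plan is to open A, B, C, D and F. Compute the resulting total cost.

Total cost: 1676

Each tenant is assigned to its cheapest site among the open ones.
{A, B, C, D, F}: Z1→D 5·20=100, Z2→A 5·16=80, Z3→A 4·9=36, Z4→A 7·24=168, Z5→A 2·8=16, Z6→C 2·18=36. Service 436; fixed 1240; total 1676.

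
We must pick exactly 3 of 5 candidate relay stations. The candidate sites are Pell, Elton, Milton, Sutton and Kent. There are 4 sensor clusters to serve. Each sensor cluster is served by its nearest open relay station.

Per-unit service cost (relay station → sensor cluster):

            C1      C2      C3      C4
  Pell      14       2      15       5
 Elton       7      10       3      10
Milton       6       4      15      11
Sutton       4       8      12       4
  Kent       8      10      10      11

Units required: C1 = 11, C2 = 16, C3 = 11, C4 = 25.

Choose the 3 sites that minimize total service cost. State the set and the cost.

Choose Pell, Elton and Sutton; total service cost 209.

With exactly 3 open, each sensor cluster uses its cheapest among the chosen.
{Pell, Elton, Sutton}: C1→Sutton 4·11=44, C2→Pell 2·16=32, C3→Elton 3·11=33, C4→Sutton 4·25=100. Service cost 209.
{Elton, Milton, Sutton}: service cost 241
{Pell, Elton, Milton}: service cost 256
Among all 10 size-3 choices, {Pell, Elton, Sutton} is lowest.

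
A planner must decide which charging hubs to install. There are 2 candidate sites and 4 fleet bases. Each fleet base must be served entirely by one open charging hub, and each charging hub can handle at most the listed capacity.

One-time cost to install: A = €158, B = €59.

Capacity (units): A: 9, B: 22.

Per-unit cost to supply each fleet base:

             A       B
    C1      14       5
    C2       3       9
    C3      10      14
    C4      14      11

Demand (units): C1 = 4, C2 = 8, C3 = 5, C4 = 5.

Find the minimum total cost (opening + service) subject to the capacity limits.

Open {B}: C1→B 5·4=20, C2→B 9·8=72, C3→B 14·5=70, C4→B 11·5=55.
Loads: B carries 22/22. Service 217; fixed 59; total 276.
Next best feasible plan costs 386.

Minimum total cost: 276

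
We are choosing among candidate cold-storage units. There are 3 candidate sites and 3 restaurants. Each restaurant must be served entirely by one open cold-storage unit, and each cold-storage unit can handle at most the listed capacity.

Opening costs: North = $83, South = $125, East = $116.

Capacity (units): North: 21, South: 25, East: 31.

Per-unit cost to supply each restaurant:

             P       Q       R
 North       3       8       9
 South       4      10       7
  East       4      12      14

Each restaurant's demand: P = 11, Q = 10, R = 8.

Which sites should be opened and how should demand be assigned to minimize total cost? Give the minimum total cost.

Open {North, South}: P→North 3·11=33, Q→North 8·10=80, R→South 7·8=56.
Loads: North carries 21/21, South carries 8/25. Service 169; fixed 208; total 377.
Next best feasible plan costs 388.

Minimum total cost: 377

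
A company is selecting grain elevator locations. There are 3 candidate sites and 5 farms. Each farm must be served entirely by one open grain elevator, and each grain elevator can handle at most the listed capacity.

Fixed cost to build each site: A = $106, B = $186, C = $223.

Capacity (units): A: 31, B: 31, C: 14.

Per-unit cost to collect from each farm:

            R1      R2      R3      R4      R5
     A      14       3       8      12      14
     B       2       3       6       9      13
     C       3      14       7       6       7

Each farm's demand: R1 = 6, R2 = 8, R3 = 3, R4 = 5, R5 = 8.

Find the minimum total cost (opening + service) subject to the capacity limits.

Minimum total cost: 389

Open {B}: R1→B 2·6=12, R2→B 3·8=24, R3→B 6·3=18, R4→B 9·5=45, R5→B 13·8=104.
Loads: B carries 30/31. Service 203; fixed 186; total 389.
Next best feasible plan costs 410.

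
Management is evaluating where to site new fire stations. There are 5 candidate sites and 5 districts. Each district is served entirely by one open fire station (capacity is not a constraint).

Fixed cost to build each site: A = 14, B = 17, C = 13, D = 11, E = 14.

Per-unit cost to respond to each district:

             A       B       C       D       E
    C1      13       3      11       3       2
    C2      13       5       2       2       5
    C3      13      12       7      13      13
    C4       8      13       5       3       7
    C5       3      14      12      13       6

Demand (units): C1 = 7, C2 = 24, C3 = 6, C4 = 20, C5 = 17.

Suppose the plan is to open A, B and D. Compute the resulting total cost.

Each district is assigned to its cheapest site among the open ones.
{A, B, D}: C1→B 3·7=21, C2→D 2·24=48, C3→B 12·6=72, C4→D 3·20=60, C5→A 3·17=51. Service 252; fixed 42; total 294.

Total cost: 294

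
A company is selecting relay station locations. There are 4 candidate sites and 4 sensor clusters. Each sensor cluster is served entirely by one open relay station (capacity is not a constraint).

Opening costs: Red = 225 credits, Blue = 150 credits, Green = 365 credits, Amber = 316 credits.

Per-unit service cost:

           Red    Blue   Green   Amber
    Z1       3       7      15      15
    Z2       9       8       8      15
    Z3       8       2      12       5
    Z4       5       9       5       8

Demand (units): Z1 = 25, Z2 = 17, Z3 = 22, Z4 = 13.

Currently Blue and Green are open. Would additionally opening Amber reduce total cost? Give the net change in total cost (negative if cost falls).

No — net change +316 (cost rises by 316).

Current service cost with {Blue, Green}: 420.
Adding Amber: each sensor cluster re-picks its cheapest; new service cost 420, saving 0.
Extra fixed cost: 316. Net change = 316 − 0 = 316.
(Totals: 935 → 1251.)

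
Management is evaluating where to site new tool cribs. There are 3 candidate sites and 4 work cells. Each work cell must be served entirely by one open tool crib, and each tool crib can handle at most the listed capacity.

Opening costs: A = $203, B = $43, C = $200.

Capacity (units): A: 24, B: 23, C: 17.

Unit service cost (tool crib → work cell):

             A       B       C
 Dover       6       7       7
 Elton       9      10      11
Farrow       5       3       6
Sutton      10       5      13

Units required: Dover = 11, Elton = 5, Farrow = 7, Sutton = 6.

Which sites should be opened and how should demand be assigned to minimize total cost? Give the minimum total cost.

Open {A, B}: Dover→A 6·11=66, Elton→A 9·5=45, Farrow→B 3·7=21, Sutton→B 5·6=30.
Loads: A carries 16/24, B carries 13/23. Service 162; fixed 246; total 408.
Next best feasible plan costs 413.

Minimum total cost: 408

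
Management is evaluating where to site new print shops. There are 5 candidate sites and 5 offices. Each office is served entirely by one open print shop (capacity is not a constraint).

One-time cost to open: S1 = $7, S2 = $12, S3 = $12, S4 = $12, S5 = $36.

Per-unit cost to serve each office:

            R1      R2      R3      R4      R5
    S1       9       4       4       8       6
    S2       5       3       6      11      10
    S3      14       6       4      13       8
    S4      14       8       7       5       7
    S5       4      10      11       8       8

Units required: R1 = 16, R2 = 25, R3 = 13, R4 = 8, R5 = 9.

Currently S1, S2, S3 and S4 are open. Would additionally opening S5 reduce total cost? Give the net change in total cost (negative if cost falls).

No — net change +20 (cost rises by 20).

Current service cost with {S1, S2, S3, S4}: 301.
Adding S5: each office re-picks its cheapest; new service cost 285, saving 16.
Extra fixed cost: 36. Net change = 36 − 16 = 20.
(Totals: 344 → 364.)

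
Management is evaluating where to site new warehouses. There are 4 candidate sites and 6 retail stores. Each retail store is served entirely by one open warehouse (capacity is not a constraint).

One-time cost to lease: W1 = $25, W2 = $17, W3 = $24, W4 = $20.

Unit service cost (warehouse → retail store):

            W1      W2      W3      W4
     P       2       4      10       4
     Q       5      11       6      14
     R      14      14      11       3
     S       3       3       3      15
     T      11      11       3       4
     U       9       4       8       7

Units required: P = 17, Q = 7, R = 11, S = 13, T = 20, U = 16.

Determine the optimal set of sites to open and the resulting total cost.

For any fixed open set, each retail store goes to its cheapest open site; total = fixed + service.
{W1, W2, W4}: P→W1 2·17=34, Q→W1 5·7=35, R→W4 3·11=33, S→W1 3·13=39, T→W4 4·20=80, U→W2 4·16=64. Service 285; fixed 62; total 347.
{W1, W2, W3, W4}: P→W1 2·17=34, Q→W1 5·7=35, R→W4 3·11=33, S→W1 3·13=39, T→W3 3·20=60, U→W2 4·16=64. Service 265; fixed 86; total 351.
{W2, W3, W4}: P→W2 4·17=68, Q→W3 6·7=42, R→W4 3·11=33, S→W2 3·13=39, T→W3 3·20=60, U→W2 4·16=64. Service 306; fixed 61; total 367.
{W2}: service 622 + fixed 17 = 639
(All 15 nonempty subsets were checked; W1, W2 and W4 is lowest.)

Open W1, W2 and W4; minimum total cost 347.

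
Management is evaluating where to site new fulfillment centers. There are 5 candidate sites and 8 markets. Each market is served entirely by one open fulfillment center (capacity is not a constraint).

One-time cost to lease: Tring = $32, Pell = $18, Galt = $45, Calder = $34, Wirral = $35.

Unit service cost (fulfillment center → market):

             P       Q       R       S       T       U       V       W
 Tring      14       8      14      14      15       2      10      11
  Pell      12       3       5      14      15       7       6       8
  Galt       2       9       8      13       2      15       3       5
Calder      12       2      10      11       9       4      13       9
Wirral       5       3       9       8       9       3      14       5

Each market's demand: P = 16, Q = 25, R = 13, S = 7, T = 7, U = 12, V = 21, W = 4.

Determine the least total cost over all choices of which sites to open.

For any fixed open set, each market goes to its cheapest open site; total = fixed + service.
{Pell, Galt, Wirral}: P→Galt 2·16=32, Q→Pell 3·25=75, R→Pell 5·13=65, S→Wirral 8·7=56, T→Galt 2·7=14, U→Wirral 3·12=36, V→Galt 3·21=63, W→Galt 5·4=20. Service 361; fixed 98; total 459.
{Pell, Galt, Calder}: service 369 + fixed 97 = 466
{Pell, Galt, Calder, Wirral}: P→Galt 2·16=32, Q→Calder 2·25=50, R→Pell 5·13=65, S→Wirral 8·7=56, T→Galt 2·7=14, U→Wirral 3·12=36, V→Galt 3·21=63, W→Galt 5·4=20. Service 336; fixed 132; total 468.
{Tring, Pell, Galt, Calder, Wirral}: service 324 + fixed 164 = 488
No other subset beats 459.

Minimum total cost: 459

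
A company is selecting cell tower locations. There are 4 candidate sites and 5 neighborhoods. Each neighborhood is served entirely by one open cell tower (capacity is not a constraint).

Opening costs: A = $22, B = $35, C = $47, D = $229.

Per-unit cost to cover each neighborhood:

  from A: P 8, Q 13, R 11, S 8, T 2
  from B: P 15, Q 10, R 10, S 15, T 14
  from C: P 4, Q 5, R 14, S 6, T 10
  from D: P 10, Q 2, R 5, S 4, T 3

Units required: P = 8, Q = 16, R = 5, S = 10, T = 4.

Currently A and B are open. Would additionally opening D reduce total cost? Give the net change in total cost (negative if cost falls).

No — net change +36 (cost rises by 36).

Current service cost with {A, B}: 362.
Adding D: each neighborhood re-picks its cheapest; new service cost 169, saving 193.
Extra fixed cost: 229. Net change = 229 − 193 = 36.
(Totals: 419 → 455.)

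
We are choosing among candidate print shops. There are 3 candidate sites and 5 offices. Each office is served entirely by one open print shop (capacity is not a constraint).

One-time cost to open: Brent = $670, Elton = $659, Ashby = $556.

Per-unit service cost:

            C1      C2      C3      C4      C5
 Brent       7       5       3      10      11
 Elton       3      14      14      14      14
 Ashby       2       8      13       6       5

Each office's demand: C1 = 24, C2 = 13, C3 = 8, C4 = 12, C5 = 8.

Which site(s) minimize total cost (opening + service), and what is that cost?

For any fixed open set, each office goes to its cheapest open site; total = fixed + service.
{Ashby}: C1→Ashby 2·24=48, C2→Ashby 8·13=104, C3→Ashby 13·8=104, C4→Ashby 6·12=72, C5→Ashby 5·8=40. Service 368; fixed 556; total 924.
{Brent}: service 465 + fixed 670 = 1135
{Elton}: C1→Elton 3·24=72, C2→Elton 14·13=182, C3→Elton 14·8=112, C4→Elton 14·12=168, C5→Elton 14·8=112. Service 646; fixed 659; total 1305.
{Brent, Elton, Ashby}: service 249 + fixed 1885 = 2134
No other subset beats 924.

Open Ashby only; minimum total cost 924.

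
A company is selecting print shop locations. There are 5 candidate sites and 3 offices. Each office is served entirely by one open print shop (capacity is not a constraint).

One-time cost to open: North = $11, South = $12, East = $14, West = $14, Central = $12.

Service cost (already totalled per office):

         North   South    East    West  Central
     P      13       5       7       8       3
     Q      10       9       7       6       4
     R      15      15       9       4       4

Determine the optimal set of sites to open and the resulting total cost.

Open Central only; minimum total cost 23.

For any fixed open set, each office goes to its cheapest open site; total = fixed + service.
{Central}: P→Central 3, Q→Central 4, R→Central 4. Service 11; fixed 12; total 23.
{West}: service 18 + fixed 14 = 32
{North, Central}: service 11 + fixed 23 = 34
{North, South, East, West, Central}: P→Central 3, Q→Central 4, R→West 4. Service 11; fixed 63; total 74.
No other subset beats 23.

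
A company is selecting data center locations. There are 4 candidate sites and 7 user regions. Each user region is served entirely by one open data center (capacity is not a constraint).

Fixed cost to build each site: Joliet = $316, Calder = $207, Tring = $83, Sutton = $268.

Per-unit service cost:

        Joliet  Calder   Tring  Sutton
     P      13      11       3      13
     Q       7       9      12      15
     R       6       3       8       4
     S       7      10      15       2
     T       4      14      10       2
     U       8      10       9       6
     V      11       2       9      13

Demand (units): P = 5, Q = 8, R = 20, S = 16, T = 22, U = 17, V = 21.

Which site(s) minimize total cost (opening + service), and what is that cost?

Open Calder and Sutton; minimum total cost 882.

For any fixed open set, each user region goes to its cheapest open site; total = fixed + service.
{Calder, Sutton}: P→Calder 11·5=55, Q→Calder 9·8=72, R→Calder 3·20=60, S→Sutton 2·16=32, T→Sutton 2·22=44, U→Sutton 6·17=102, V→Calder 2·21=42. Service 407; fixed 475; total 882.
{Tring, Sutton}: P→Tring 3·5=15, Q→Tring 12·8=96, R→Sutton 4·20=80, S→Sutton 2·16=32, T→Sutton 2·22=44, U→Sutton 6·17=102, V→Tring 9·21=189. Service 558; fixed 351; total 909.
{Calder, Tring, Sutton}: service 367 + fixed 558 = 925
{Joliet, Calder, Tring, Sutton}: service 351 + fixed 874 = 1225
No other subset beats 882.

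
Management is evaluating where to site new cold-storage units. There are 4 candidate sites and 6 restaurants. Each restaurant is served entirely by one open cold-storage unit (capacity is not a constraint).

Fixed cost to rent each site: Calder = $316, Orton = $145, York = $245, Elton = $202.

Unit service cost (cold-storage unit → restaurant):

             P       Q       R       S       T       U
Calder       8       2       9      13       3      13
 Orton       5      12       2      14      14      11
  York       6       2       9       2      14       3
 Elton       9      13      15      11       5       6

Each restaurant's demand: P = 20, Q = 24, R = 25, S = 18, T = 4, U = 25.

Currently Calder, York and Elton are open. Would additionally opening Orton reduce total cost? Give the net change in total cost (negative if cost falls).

Yes — net change −50 (cost falls by 50).

Current service cost with {Calder, York, Elton}: 516.
Adding Orton: each restaurant re-picks its cheapest; new service cost 321, saving 195.
Extra fixed cost: 145. Net change = 145 − 195 = -50.
(Totals: 1279 → 1229.)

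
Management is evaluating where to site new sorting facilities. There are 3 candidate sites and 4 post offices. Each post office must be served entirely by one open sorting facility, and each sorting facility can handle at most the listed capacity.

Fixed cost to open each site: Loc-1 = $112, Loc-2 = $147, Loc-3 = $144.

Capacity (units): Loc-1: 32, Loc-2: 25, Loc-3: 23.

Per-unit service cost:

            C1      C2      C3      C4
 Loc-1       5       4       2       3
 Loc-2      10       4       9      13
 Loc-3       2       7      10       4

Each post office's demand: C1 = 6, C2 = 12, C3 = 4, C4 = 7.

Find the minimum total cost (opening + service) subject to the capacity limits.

Minimum total cost: 219

Open {Loc-1}: C1→Loc-1 5·6=30, C2→Loc-1 4·12=48, C3→Loc-1 2·4=8, C4→Loc-1 3·7=21.
Loads: Loc-1 carries 29/32. Service 107; fixed 112; total 219.
Next best feasible plan costs 345.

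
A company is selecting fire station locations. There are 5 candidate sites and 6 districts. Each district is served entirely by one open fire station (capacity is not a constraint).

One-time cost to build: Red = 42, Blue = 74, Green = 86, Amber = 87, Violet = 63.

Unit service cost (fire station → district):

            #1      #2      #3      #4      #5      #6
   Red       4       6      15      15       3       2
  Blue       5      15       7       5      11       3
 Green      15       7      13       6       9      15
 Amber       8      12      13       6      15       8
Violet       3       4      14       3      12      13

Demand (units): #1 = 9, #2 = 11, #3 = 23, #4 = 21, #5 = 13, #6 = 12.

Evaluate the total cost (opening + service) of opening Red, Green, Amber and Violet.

Total cost: 774

Each district is assigned to its cheapest site among the open ones.
{Red, Green, Amber, Violet}: #1→Violet 3·9=27, #2→Violet 4·11=44, #3→Green 13·23=299, #4→Violet 3·21=63, #5→Red 3·13=39, #6→Red 2·12=24. Service 496; fixed 278; total 774.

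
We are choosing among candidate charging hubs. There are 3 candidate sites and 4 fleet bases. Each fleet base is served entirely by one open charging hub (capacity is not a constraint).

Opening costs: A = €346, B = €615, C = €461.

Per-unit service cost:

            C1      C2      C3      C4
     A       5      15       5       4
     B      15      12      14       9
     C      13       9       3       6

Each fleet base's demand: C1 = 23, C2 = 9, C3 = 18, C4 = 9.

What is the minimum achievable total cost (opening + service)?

For any fixed open set, each fleet base goes to its cheapest open site; total = fixed + service.
{A}: C1→A 5·23=115, C2→A 15·9=135, C3→A 5·18=90, C4→A 4·9=36. Service 376; fixed 346; total 722.
{C}: C1→C 13·23=299, C2→C 9·9=81, C3→C 3·18=54, C4→C 6·9=54. Service 488; fixed 461; total 949.
{A, C}: C1→A 5·23=115, C2→C 9·9=81, C3→C 3·18=54, C4→A 4·9=36. Service 286; fixed 807; total 1093.
{A, B, C}: C1→A 5·23=115, C2→C 9·9=81, C3→C 3·18=54, C4→A 4·9=36. Service 286; fixed 1422; total 1708.
No other subset beats 722.

Minimum total cost: 722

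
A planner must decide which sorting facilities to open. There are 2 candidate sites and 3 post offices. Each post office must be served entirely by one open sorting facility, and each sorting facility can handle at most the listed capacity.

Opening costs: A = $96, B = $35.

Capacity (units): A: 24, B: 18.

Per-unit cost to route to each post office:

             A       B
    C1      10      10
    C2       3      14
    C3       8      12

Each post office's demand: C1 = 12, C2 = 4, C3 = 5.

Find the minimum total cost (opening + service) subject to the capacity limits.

Minimum total cost: 268

Open {A}: C1→A 10·12=120, C2→A 3·4=12, C3→A 8·5=40.
Loads: A carries 21/24. Service 172; fixed 96; total 268.
Next best feasible plan costs 303.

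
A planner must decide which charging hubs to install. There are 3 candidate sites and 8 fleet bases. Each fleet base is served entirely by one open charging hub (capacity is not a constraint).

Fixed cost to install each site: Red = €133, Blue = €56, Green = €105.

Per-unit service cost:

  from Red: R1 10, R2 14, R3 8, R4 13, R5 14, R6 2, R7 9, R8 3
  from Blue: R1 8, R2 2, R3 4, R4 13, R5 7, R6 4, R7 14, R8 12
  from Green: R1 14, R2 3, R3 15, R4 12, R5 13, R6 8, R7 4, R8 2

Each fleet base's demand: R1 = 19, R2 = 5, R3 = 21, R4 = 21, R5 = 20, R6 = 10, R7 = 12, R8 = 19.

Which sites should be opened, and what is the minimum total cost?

Open Blue and Green; minimum total cost 925.

For any fixed open set, each fleet base goes to its cheapest open site; total = fixed + service.
{Blue, Green}: R1→Blue 8·19=152, R2→Blue 2·5=10, R3→Blue 4·21=84, R4→Green 12·21=252, R5→Blue 7·20=140, R6→Blue 4·10=40, R7→Green 4·12=48, R8→Green 2·19=38. Service 764; fixed 161; total 925.
{Red, Blue}: R1→Blue 8·19=152, R2→Blue 2·5=10, R3→Blue 4·21=84, R4→Red 13·21=273, R5→Blue 7·20=140, R6→Red 2·10=20, R7→Red 9·12=108, R8→Red 3·19=57. Service 844; fixed 189; total 1033.
{Red, Blue, Green}: R1→Blue 8·19=152, R2→Blue 2·5=10, R3→Blue 4·21=84, R4→Green 12·21=252, R5→Blue 7·20=140, R6→Red 2·10=20, R7→Green 4·12=48, R8→Green 2·19=38. Service 744; fixed 294; total 1038.
{Blue}: R1→Blue 8·19=152, R2→Blue 2·5=10, R3→Blue 4·21=84, R4→Blue 13·21=273, R5→Blue 7·20=140, R6→Blue 4·10=40, R7→Blue 14·12=168, R8→Blue 12·19=228. Service 1095; fixed 56; total 1151.
No other subset beats 925.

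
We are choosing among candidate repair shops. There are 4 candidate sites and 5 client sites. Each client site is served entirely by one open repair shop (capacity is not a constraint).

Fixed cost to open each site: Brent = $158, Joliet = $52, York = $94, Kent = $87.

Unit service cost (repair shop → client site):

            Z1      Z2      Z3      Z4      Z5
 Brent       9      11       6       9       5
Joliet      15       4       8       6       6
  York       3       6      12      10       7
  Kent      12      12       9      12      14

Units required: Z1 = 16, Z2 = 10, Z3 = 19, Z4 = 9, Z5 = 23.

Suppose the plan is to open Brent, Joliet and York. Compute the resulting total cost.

Each client site is assigned to its cheapest site among the open ones.
{Brent, Joliet, York}: Z1→York 3·16=48, Z2→Joliet 4·10=40, Z3→Brent 6·19=114, Z4→Joliet 6·9=54, Z5→Brent 5·23=115. Service 371; fixed 304; total 675.

Total cost: 675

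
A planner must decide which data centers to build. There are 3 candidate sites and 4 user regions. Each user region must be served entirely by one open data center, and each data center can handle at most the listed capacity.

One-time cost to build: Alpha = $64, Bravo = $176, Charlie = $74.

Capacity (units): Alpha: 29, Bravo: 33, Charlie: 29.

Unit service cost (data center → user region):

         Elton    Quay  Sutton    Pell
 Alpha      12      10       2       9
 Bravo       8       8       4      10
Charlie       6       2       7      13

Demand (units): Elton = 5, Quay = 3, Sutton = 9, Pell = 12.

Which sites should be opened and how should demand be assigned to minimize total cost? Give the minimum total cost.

Open {Alpha}: Elton→Alpha 12·5=60, Quay→Alpha 10·3=30, Sutton→Alpha 2·9=18, Pell→Alpha 9·12=108.
Loads: Alpha carries 29/29. Service 216; fixed 64; total 280.
Next best feasible plan costs 300.

Minimum total cost: 280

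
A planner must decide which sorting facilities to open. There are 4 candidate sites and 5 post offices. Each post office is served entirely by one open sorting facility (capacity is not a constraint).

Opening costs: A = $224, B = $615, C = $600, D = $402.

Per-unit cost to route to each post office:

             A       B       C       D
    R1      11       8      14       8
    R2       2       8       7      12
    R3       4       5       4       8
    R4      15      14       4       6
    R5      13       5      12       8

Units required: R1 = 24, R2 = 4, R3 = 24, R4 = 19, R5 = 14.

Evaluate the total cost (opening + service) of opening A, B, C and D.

Each post office is assigned to its cheapest site among the open ones.
{A, B, C, D}: R1→B 8·24=192, R2→A 2·4=8, R3→A 4·24=96, R4→C 4·19=76, R5→B 5·14=70. Service 442; fixed 1841; total 2283.

Total cost: 2283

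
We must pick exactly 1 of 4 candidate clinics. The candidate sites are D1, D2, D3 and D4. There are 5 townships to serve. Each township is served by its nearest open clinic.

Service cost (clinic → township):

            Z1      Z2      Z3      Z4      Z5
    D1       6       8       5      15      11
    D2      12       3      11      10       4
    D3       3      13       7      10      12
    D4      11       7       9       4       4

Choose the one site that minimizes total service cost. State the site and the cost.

With exactly 1 open, each township uses its cheapest among the chosen.
{D4}: Z1→D4 11, Z2→D4 7, Z3→D4 9, Z4→D4 4, Z5→D4 4. Service cost 35.
{D2}: service cost 40
{D1}: service cost 45
Among all 4 size-1 choices, {D4} is lowest.

Choose D4 only; total service cost 35.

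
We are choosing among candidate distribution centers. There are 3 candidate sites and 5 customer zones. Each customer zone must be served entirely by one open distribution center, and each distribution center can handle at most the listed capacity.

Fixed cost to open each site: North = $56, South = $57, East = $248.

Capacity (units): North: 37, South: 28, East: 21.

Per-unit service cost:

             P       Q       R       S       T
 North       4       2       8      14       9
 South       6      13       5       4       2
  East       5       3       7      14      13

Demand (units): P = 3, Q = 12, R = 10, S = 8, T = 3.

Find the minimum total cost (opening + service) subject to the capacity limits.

Minimum total cost: 237

Open {North, South}: P→North 4·3=12, Q→North 2·12=24, R→South 5·10=50, S→South 4·8=32, T→South 2·3=6.
Loads: North carries 15/37, South carries 21/28. Service 124; fixed 113; total 237.
Next best feasible plan costs 243.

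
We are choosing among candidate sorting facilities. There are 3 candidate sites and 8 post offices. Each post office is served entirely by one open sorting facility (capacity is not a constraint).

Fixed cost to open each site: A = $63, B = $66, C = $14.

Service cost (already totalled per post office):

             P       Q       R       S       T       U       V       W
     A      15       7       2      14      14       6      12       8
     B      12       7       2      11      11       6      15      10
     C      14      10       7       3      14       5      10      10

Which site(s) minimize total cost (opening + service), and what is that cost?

Open C only; minimum total cost 87.

For any fixed open set, each post office goes to its cheapest open site; total = fixed + service.
{C}: P→C 14, Q→C 10, R→C 7, S→C 3, T→C 14, U→C 5, V→C 10, W→C 10. Service 73; fixed 14; total 87.
{A, C}: service 63 + fixed 77 = 140
{B}: service 74 + fixed 66 = 140
{A, B, C}: service 58 + fixed 143 = 201
No other subset beats 87.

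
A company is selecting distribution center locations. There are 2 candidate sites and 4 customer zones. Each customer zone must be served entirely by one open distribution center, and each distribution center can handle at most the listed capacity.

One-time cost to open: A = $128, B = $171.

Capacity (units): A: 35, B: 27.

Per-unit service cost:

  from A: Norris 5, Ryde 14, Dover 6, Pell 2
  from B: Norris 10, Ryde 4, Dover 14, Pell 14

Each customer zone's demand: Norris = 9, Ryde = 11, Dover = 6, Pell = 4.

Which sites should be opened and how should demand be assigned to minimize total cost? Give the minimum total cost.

Minimum total cost: 371

Open {A}: Norris→A 5·9=45, Ryde→A 14·11=154, Dover→A 6·6=36, Pell→A 2·4=8.
Loads: A carries 30/35. Service 243; fixed 128; total 371.
Next best feasible plan costs 432.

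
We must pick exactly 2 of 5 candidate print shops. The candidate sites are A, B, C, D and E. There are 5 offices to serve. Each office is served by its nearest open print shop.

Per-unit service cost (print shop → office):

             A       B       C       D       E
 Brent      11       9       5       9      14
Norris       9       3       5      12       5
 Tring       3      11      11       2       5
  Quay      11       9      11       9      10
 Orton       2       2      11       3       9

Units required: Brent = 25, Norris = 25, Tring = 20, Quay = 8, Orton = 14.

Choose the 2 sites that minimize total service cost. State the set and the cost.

Choose C and D; total service cost 404.

With exactly 2 open, each office uses its cheapest among the chosen.
{C, D}: Brent→C 5·25=125, Norris→C 5·25=125, Tring→D 2·20=40, Quay→D 9·8=72, Orton→D 3·14=42. Service cost 404.
{A, C}: service cost 426
{B, D}: service cost 440
Among all 10 size-2 choices, {C, D} is lowest.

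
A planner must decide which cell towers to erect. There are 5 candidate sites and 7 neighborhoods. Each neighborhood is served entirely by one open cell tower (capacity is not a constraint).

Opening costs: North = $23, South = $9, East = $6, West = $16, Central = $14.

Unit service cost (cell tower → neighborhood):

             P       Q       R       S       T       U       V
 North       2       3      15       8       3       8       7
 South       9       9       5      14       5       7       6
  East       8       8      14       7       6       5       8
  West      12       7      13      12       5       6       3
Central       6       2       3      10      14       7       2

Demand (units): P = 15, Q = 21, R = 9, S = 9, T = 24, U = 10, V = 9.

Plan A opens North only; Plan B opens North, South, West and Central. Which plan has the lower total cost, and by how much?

Plan A: {North}: P→North 2·15=30, Q→North 3·21=63, R→North 15·9=135, S→North 8·9=72, T→North 3·24=72, U→North 8·10=80, V→North 7·9=63. Service 515; fixed 23; total 538.
Plan B: {North, South, West, Central}: P→North 2·15=30, Q→Central 2·21=42, R→Central 3·9=27, S→North 8·9=72, T→North 3·24=72, U→West 6·10=60, V→Central 2·9=18. Service 321; fixed 62; total 383.
Difference: |538 − 383| = 155.

Plan B is cheaper by 155.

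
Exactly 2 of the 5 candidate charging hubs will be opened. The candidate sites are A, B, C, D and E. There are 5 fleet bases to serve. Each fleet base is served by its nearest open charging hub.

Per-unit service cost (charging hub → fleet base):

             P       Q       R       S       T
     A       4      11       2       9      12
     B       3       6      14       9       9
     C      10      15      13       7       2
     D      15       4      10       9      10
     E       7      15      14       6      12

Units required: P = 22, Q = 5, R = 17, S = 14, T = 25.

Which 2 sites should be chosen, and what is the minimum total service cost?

With exactly 2 open, each fleet base uses its cheapest among the chosen.
{A, C}: P→A 4·22=88, Q→A 11·5=55, R→A 2·17=34, S→C 7·14=98, T→C 2·25=50. Service cost 325.
{B, C}: service cost 465
{A, B}: service cost 481
Among all 10 size-2 choices, {A, C} is lowest.

Choose A and C; total service cost 325.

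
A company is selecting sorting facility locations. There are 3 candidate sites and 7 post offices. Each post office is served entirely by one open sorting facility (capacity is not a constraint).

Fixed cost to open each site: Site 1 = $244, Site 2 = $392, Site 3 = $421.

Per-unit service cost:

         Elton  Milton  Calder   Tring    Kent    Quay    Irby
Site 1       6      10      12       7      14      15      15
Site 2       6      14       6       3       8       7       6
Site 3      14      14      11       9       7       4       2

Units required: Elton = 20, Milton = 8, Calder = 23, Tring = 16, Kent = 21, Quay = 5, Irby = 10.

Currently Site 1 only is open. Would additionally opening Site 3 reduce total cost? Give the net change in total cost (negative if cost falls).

Current service cost with {Site 1}: 1107.
Adding Site 3: each post office re-picks its cheapest; new service cost 752, saving 355.
Extra fixed cost: 421. Net change = 421 − 355 = 66.
(Totals: 1351 → 1417.)

No — net change +66 (cost rises by 66).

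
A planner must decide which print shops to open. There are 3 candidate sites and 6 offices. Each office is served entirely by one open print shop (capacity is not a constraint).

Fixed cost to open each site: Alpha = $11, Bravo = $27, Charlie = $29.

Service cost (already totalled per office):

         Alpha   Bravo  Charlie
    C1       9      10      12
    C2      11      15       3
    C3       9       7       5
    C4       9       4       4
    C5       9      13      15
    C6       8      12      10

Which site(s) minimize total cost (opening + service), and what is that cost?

For any fixed open set, each office goes to its cheapest open site; total = fixed + service.
{Alpha}: C1→Alpha 9, C2→Alpha 11, C3→Alpha 9, C4→Alpha 9, C5→Alpha 9, C6→Alpha 8. Service 55; fixed 11; total 66.
{Alpha, Charlie}: service 38 + fixed 40 = 78
{Charlie}: service 49 + fixed 29 = 78
{Alpha, Bravo, Charlie}: service 38 + fixed 67 = 105
No other subset beats 66.

Open Alpha only; minimum total cost 66.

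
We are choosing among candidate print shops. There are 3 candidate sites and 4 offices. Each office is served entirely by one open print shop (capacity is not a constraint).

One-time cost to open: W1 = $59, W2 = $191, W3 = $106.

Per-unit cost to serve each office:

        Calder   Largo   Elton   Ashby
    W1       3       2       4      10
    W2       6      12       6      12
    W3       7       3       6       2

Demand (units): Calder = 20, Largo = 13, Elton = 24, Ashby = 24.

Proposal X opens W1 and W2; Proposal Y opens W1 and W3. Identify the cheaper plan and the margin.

Proposal X: {W1, W2}: Calder→W1 3·20=60, Largo→W1 2·13=26, Elton→W1 4·24=96, Ashby→W1 10·24=240. Service 422; fixed 250; total 672.
Proposal Y: {W1, W3}: Calder→W1 3·20=60, Largo→W1 2·13=26, Elton→W1 4·24=96, Ashby→W3 2·24=48. Service 230; fixed 165; total 395.
Difference: |672 − 395| = 277.

Proposal Y is cheaper by 277.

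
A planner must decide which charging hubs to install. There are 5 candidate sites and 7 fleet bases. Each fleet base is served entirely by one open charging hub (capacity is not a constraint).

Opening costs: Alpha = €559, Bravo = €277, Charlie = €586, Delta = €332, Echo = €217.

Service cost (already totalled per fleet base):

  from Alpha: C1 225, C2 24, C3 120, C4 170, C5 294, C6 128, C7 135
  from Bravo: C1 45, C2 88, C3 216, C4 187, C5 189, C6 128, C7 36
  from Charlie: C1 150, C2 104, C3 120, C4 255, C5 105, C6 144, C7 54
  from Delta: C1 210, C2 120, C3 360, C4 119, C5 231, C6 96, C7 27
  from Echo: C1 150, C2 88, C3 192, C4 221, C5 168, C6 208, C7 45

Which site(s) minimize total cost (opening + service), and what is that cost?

Open Bravo only; minimum total cost 1166.

For any fixed open set, each fleet base goes to its cheapest open site; total = fixed + service.
{Bravo}: C1→Bravo 45, C2→Bravo 88, C3→Bravo 216, C4→Bravo 187, C5→Bravo 189, C6→Bravo 128, C7→Bravo 36. Service 889; fixed 277; total 1166.
{Echo}: C1→Echo 150, C2→Echo 88, C3→Echo 192, C4→Echo 221, C5→Echo 168, C6→Echo 208, C7→Echo 45. Service 1072; fixed 217; total 1289.
{Bravo, Echo}: service 844 + fixed 494 = 1338
{Alpha, Bravo, Charlie, Delta, Echo}: C1→Bravo 45, C2→Alpha 24, C3→Alpha 120, C4→Delta 119, C5→Charlie 105, C6→Delta 96, C7→Delta 27. Service 536; fixed 1971; total 2507.
No other subset beats 1166.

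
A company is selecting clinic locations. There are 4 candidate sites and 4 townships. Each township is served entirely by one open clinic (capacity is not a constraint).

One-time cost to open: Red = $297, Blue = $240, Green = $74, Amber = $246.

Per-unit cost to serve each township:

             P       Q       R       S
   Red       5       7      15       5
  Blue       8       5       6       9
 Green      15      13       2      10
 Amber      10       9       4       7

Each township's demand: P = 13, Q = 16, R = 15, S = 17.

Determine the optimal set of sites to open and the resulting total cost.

Open Red and Green; minimum total cost 663.

For any fixed open set, each township goes to its cheapest open site; total = fixed + service.
{Red, Green}: P→Red 5·13=65, Q→Red 7·16=112, R→Green 2·15=30, S→Red 5·17=85. Service 292; fixed 371; total 663.
{Blue}: P→Blue 8·13=104, Q→Blue 5·16=80, R→Blue 6·15=90, S→Blue 9·17=153. Service 427; fixed 240; total 667.
{Green}: service 603 + fixed 74 = 677
{Red, Blue, Green, Amber}: service 260 + fixed 857 = 1117
No other subset beats 663.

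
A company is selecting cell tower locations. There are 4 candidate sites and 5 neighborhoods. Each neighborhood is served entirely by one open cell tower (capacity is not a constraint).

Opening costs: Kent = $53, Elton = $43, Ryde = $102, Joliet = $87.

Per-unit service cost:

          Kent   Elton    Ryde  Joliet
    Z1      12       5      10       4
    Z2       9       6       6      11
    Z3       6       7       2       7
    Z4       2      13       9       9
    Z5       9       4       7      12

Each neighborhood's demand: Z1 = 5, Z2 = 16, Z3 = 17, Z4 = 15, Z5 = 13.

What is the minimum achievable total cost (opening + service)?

Minimum total cost: 401

For any fixed open set, each neighborhood goes to its cheapest open site; total = fixed + service.
{Kent, Elton}: Z1→Elton 5·5=25, Z2→Elton 6·16=96, Z3→Kent 6·17=102, Z4→Kent 2·15=30, Z5→Elton 4·13=52. Service 305; fixed 96; total 401.
{Kent, Elton, Ryde}: Z1→Elton 5·5=25, Z2→Elton 6·16=96, Z3→Ryde 2·17=34, Z4→Kent 2·15=30, Z5→Elton 4·13=52. Service 237; fixed 198; total 435.
{Kent, Ryde}: Z1→Ryde 10·5=50, Z2→Ryde 6·16=96, Z3→Ryde 2·17=34, Z4→Kent 2·15=30, Z5→Ryde 7·13=91. Service 301; fixed 155; total 456.
{Kent, Elton, Ryde, Joliet}: service 232 + fixed 285 = 517
No other subset beats 401.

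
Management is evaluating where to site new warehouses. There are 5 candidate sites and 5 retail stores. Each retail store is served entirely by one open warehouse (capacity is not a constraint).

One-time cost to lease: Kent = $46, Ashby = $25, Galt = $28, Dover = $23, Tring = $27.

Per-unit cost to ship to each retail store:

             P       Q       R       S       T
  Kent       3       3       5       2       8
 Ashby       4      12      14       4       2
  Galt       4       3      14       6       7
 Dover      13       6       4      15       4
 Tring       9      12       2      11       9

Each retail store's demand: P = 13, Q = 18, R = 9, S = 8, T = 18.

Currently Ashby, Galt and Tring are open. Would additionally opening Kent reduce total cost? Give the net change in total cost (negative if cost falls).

No — net change +17 (cost rises by 17).

Current service cost with {Ashby, Galt, Tring}: 192.
Adding Kent: each retail store re-picks its cheapest; new service cost 163, saving 29.
Extra fixed cost: 46. Net change = 46 − 29 = 17.
(Totals: 272 → 289.)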